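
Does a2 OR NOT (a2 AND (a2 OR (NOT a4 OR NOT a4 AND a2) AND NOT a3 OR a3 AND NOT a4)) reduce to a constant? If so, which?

a2 OR NOT (a2 AND (a2 OR (NOT a4 OR NOT a4 AND a2) AND NOT a3 OR a3 AND NOT a4))
= a2 OR NOT (a2 AND (a2 OR NOT a4 AND NOT a3 OR a3 AND NOT a4))   — absorption
= a2 OR NOT (a2 AND (a2 OR NOT a4))   — distribution
= a2 OR NOT a2   — absorption
= TRUE   — complement

yes, True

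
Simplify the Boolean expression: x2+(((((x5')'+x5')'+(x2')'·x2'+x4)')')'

x2+(((((x5')'+x5')'+(x2')'·x2'+x4)')')'
= x2+(((((x5')'+x5')'+x2·x2'+x4)')')'
= x2+(((x5'·x5+x2·x2'+x4)')')'
= x2+(x5'·x5+x2·x2'+x4)'
= x2+(x5'·x5+x4)'
= x2+x4'

x2+x4'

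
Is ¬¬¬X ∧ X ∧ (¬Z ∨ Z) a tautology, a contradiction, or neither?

contradiction

¬¬¬X ∧ X ∧ (¬Z ∨ Z)
= ¬X ∧ X ∧ (¬Z ∨ Z)   [double negation]
= ¬X ∧ X   [complement / identity]
= False   [complement]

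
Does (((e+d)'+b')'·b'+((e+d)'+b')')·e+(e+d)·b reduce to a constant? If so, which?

(((e+d)'+b')'·b'+((e+d)'+b')')·e+(e+d)·b
= ((e+d)'+b')'·e+(e+d)·b   (absorption)
= (e+d)·b·e+(e+d)·b   (De Morgan)
= (e+d)·b   (absorption)
This depends on b, d, e, so it is not a constant.

no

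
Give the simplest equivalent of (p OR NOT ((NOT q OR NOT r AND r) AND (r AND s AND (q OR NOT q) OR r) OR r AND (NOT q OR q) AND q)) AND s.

(p OR NOT r) AND s

(p OR NOT ((NOT q OR NOT r AND r) AND (r AND s AND (q OR NOT q) OR r) OR r AND (NOT q OR q) AND q)) AND s
= (p OR NOT ((NOT q OR NOT r AND r) AND (r AND s OR r) OR r AND (NOT q OR q) AND q)) AND s   — complement / identity
= (p OR NOT ((NOT q OR NOT r AND r) AND (r AND s OR r) OR r AND q)) AND s   — complement / identity
= (p OR NOT (NOT q AND (r AND s OR r) OR r AND q)) AND s   — complement / identity
= (p OR NOT (NOT q AND r OR r AND q)) AND s   — absorption
= (p OR NOT r) AND s   — distribution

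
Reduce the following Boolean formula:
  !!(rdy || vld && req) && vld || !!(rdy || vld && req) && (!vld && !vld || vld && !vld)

rdy || vld && req

!!(rdy || vld && req) && vld || !!(rdy || vld && req) && (!vld && !vld || vld && !vld)
= !!(rdy || vld && req) && vld || !!(rdy || vld && req) && !vld   (distribution)
= !!(rdy || vld && req)   (distribution)
= rdy || vld && req   (double negation)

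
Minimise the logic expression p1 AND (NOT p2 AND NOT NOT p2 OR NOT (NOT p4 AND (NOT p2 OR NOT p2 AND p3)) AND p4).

p1 AND (NOT p2 AND NOT NOT p2 OR NOT (NOT p4 AND (NOT p2 OR NOT p2 AND p3)) AND p4)
= p1 AND (NOT p2 AND NOT NOT p2 OR NOT (NOT p4 AND NOT p2) AND p4)   [absorption]
= p1 AND (NOT p2 AND NOT NOT p2 OR (p4 OR p2) AND p4)   [De Morgan]
= p1 AND (NOT p2 AND p2 OR (p4 OR p2) AND p4)   [double negation]
= p1 AND (NOT p2 AND p2 OR p4)   [absorption]
= p1 AND p4   [complement / identity]

p1 AND p4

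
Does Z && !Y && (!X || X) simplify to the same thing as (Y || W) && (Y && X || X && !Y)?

E1: Z && !Y && (!X || X)
    = Z && !Y
E2: (Y || W) && (Y && X || X && !Y)
    = (Y || W) && X
These differ: at W=0, X=1, Y=1, Z=0, E1 = 0 but E2 = 1.

No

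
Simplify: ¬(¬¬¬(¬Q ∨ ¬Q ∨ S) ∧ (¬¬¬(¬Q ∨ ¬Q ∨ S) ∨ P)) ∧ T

(¬Q ∨ S) ∧ T

¬(¬¬¬(¬Q ∨ ¬Q ∨ S) ∧ (¬¬¬(¬Q ∨ ¬Q ∨ S) ∨ P)) ∧ T
= ¬¬¬¬(¬Q ∨ ¬Q ∨ S) ∧ T   (absorption)
= ¬¬(¬Q ∨ ¬Q ∨ S) ∧ T   (double negation)
= ¬¬(¬Q ∨ S) ∧ T   (idempotence)
= (¬Q ∨ S) ∧ T   (double negation)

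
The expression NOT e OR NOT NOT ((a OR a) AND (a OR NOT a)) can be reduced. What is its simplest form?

NOT e OR a

NOT e OR NOT NOT ((a OR a) AND (a OR NOT a))
= NOT e OR NOT NOT (a OR a AND NOT a)   (distribution)
= NOT e OR a OR a AND NOT a   (double negation)
= NOT e OR a   (complement / identity)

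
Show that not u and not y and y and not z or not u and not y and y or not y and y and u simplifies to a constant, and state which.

not u and not y and y and not z or not u and not y and y or not y and y and u
= not u and not y and y or not y and y and u   (absorption)
= not y and y   (distribution)
= False   (complement)

False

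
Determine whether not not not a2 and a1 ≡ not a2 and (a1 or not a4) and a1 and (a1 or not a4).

Yes

E1: not not not a2 and a1
    = not a2 and a1   — double negation
E2: not a2 and (a1 or not a4) and a1 and (a1 or not a4)
    = not a2 and (a1 or not a4) and a1   — absorption
    = not a2 and a1   — absorption
Both reduce to not a2 and a1, so they are equivalent.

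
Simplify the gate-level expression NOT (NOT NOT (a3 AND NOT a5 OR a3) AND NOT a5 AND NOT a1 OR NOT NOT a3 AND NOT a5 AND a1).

NOT (NOT NOT (a3 AND NOT a5 OR a3) AND NOT a5 AND NOT a1 OR NOT NOT a3 AND NOT a5 AND a1)
= NOT (NOT NOT a3 AND NOT a5 AND NOT a1 OR NOT NOT a3 AND NOT a5 AND a1)
= NOT (NOT NOT a3 AND NOT a5)
= NOT a3 OR a5

NOT a3 OR a5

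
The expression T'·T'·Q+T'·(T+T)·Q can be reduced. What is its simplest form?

T'·Q

T'·T'·Q+T'·(T+T)·Q
= T'·T'·Q+T'·T·Q   — idempotence
= (T'·T'+T'·T)·Q   — distribution
= T'·Q   — distribution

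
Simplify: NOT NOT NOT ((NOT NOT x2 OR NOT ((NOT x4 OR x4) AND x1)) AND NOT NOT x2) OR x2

NOT NOT NOT ((NOT NOT x2 OR NOT ((NOT x4 OR x4) AND x1)) AND NOT NOT x2) OR x2
= NOT NOT NOT ((NOT NOT x2 OR NOT x1) AND NOT NOT x2) OR x2   — complement / identity
= NOT NOT NOT NOT NOT x2 OR x2   — absorption
= NOT NOT NOT x2 OR x2   — double negation
= NOT x2 OR x2   — double negation
= TRUE   — complement

TRUE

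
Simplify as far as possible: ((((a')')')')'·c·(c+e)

a'·c

((((a')')')')'·c·(c+e)
= ((((a')')')')'·c   (absorption)
= ((a')')'·c   (double negation)
= a'·c   (double negation)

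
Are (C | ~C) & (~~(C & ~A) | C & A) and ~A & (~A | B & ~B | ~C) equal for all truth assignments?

No

E1: (C | ~C) & (~~(C & ~A) | C & A)
    = ~~(C & ~A) | C & A   — complement / identity
    = C & ~A | C & A   — double negation
    = C   — distribution
E2: ~A & (~A | B & ~B | ~C)
    = ~A & (~A | ~C)   — complement / identity
    = ~A   — absorption
These differ: at A=0, B=0, C=0, E1 = 0 but E2 = 1.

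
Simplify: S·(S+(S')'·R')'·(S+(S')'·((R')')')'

0

S·(S+(S')'·R')'·(S+(S')'·((R')')')'
= S·(S+(S')'·R')'·(S+(S')'·R')'
= S·(S+(S')'·R')'
= S·(S+S·R')'
= S·S'
= 0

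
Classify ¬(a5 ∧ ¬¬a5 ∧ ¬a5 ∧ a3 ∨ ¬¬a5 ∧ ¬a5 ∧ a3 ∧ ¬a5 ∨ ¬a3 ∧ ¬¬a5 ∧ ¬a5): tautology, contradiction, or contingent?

¬(a5 ∧ ¬¬a5 ∧ ¬a5 ∧ a3 ∨ ¬¬a5 ∧ ¬a5 ∧ a3 ∧ ¬a5 ∨ ¬a3 ∧ ¬¬a5 ∧ ¬a5)
= ¬(¬¬a5 ∧ ¬a5 ∧ a3 ∨ ¬a3 ∧ ¬¬a5 ∧ ¬a5)   [distribution]
= ¬(¬¬a5 ∧ ¬a5)   [distribution]
= ¬a5 ∨ a5   [De Morgan]
= True   [complement]

tautology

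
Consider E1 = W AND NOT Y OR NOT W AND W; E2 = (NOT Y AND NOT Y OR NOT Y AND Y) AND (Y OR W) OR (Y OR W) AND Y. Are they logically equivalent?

E1: W AND NOT Y OR NOT W AND W
    = W AND NOT Y   [complement / identity]
E2: (NOT Y AND NOT Y OR NOT Y AND Y) AND (Y OR W) OR (Y OR W) AND Y
    = NOT Y AND (Y OR W) OR (Y OR W) AND Y   [distribution]
    = Y OR W   [distribution]
These differ: at W=0, Y=1, E1 = 0 but E2 = 1.

No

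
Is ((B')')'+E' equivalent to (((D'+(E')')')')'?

E1: ((B')')'+E'
    = B'+E'   — double negation
E2: (((D'+(E')')')')'
    = ((D·E')')'   — De Morgan
    = D·E'   — double negation
These differ: at B=0, D=0, E=0, E1 = 1 but E2 = 0.

No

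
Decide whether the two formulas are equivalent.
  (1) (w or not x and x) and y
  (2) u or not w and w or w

E1: (w or not x and x) and y
    = w and y
E2: u or not w and w or w
    = u or w
These differ: at u=1, w=0, x=0, y=0, E1 = 0 but E2 = 1.

No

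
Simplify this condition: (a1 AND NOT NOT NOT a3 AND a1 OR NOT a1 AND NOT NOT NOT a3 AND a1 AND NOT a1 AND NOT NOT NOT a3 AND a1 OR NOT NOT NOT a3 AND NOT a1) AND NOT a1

(a1 AND NOT NOT NOT a3 AND a1 OR NOT a1 AND NOT NOT NOT a3 AND a1 AND NOT a1 AND NOT NOT NOT a3 AND a1 OR NOT NOT NOT a3 AND NOT a1) AND NOT a1
= (a1 AND NOT NOT NOT a3 AND a1 OR NOT a1 AND NOT NOT NOT a3 AND a1 OR NOT NOT NOT a3 AND NOT a1) AND NOT a1
= (NOT NOT NOT a3 AND a1 OR NOT NOT NOT a3 AND NOT a1) AND NOT a1
= NOT NOT NOT a3 AND NOT a1
= NOT a3 AND NOT a1

NOT a3 AND NOT a1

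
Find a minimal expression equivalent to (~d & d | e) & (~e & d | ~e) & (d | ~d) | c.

c

(~d & d | e) & (~e & d | ~e) & (d | ~d) | c
= e & (~e & d | ~e) & (d | ~d) | c   (complement / identity)
= e & (~e & d | ~e) | c   (complement / identity)
= e & ~e | c   (absorption)
= c   (complement / identity)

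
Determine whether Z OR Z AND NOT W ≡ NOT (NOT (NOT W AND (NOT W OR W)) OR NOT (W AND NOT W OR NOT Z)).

No

E1: Z OR Z AND NOT W
    = Z   [absorption]
E2: NOT (NOT (NOT W AND (NOT W OR W)) OR NOT (W AND NOT W OR NOT Z))
    = NOT W AND (NOT W OR W) AND (W AND NOT W OR NOT Z)   [De Morgan]
    = NOT W AND (W AND NOT W OR NOT Z)   [complement / identity]
    = NOT W AND NOT Z   [complement / identity]
These differ: at W=0, Z=1, E1 = 1 but E2 = 0.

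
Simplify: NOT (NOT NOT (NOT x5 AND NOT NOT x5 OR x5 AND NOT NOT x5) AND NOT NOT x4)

NOT (NOT NOT (NOT x5 AND NOT NOT x5 OR x5 AND NOT NOT x5) AND NOT NOT x4)
= NOT (NOT NOT NOT NOT x5 AND NOT NOT x4)   [distribution]
= NOT NOT NOT x5 OR NOT x4   [De Morgan]
= NOT x5 OR NOT x4   [double negation]

NOT x5 OR NOT x4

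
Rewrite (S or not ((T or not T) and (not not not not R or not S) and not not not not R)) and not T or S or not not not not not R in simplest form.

(S or not ((T or not T) and (not not not not R or not S) and not not not not R)) and not T or S or not not not not not R
= (S or not ((not not not not R or not S) and not not not not R)) and not T or S or not not not not not R
= (S or not not not not not R) and not T or S or not not not not not R
= S or not not not not not R
= S or not not not R
= S or not R

S or not R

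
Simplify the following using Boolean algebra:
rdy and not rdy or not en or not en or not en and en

rdy and not rdy or not en or not en or not en and en
= rdy and not rdy or not en or not en   — complement / identity
= rdy and not rdy or not en   — idempotence
= not en   — complement / identity

not en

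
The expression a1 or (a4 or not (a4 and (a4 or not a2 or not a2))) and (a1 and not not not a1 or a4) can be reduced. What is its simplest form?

a1 or (a4 or not (a4 and (a4 or not a2 or not a2))) and (a1 and not not not a1 or a4)
= a1 or (a4 or not (a4 and (a4 or not a2 or not a2))) and (a1 and not a1 or a4)
= a1 or (a4 or not (a4 and (a4 or not a2))) and (a1 and not a1 or a4)
= a1 or (a4 or not (a4 and (a4 or not a2))) and a4
= a1 or (a4 or not a4) and a4
= a1 or a4

a1 or a4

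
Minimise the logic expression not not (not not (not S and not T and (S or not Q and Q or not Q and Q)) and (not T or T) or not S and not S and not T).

not not (not not (not S and not T and (S or not Q and Q or not Q and Q)) and (not T or T) or not S and not S and not T)
= not not (not S and not T and (S or not Q and Q or not Q and Q)) and (not T or T) or not S and not S and not T   [double negation]
= not not (not S and not T and (S or not Q and Q or not Q and Q)) or not S and not S and not T   [complement / identity]
= not not (not S and not T and (S or not Q and Q)) or not S and not S and not T   [idempotence]
= not S and not T and (S or not Q and Q) or not S and not S and not T   [double negation]
= not S and not T and S or not S and not S and not T   [complement / identity]
= not S and not T   [distribution]

not S and not T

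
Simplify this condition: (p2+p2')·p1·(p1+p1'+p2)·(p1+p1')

(p2+p2')·p1·(p1+p1'+p2)·(p1+p1')
= (p2+p2')·p1·(p1+p1')   (absorption)
= (p2+p2')·p1   (complement / identity)
= p1   (complement / identity)

p1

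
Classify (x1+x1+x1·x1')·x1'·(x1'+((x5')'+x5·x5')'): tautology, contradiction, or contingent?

(x1+x1+x1·x1')·x1'·(x1'+((x5')'+x5·x5')')
= (x1+x1+x1·x1')·x1'·(x1'+((x5')')')   — complement / identity
= (x1+x1+x1·x1')·x1'·(x1'+x5')   — double negation
= (x1+x1+x1·x1')·x1'   — absorption
= (x1+x1)·x1'   — complement / identity
= x1·x1'   — idempotence
= 0   — complement

contradiction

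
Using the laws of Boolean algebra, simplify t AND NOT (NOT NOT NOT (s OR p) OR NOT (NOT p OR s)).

t AND s

t AND NOT (NOT NOT NOT (s OR p) OR NOT (NOT p OR s))
= t AND NOT (NOT (s OR p) OR NOT (NOT p OR s))   — double negation
= t AND (s OR p) AND (NOT p OR s)   — De Morgan
= t AND (p AND NOT p OR s)   — distribution
= t AND s   — complement / identity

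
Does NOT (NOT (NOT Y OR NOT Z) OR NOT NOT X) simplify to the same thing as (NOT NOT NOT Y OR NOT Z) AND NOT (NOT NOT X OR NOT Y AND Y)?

E1: NOT (NOT (NOT Y OR NOT Z) OR NOT NOT X)
    = (NOT Y OR NOT Z) AND NOT X   [De Morgan]
E2: (NOT NOT NOT Y OR NOT Z) AND NOT (NOT NOT X OR NOT Y AND Y)
    = (NOT Y OR NOT Z) AND NOT (NOT NOT X OR NOT Y AND Y)   [double negation]
    = (NOT Y OR NOT Z) AND NOT NOT NOT X   [complement / identity]
    = (NOT Y OR NOT Z) AND NOT X   [double negation]
Both reduce to (NOT Y OR NOT Z) AND NOT X, so they are equivalent.

Yes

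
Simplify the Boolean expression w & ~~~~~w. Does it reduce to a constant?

0

w & ~~~~~w
= w & ~~~w
= w & ~w
= 0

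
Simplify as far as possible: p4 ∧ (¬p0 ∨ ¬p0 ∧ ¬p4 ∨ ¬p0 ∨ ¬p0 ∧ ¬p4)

p4 ∧ (¬p0 ∨ ¬p0 ∧ ¬p4 ∨ ¬p0 ∨ ¬p0 ∧ ¬p4)
= p4 ∧ (¬p0 ∨ ¬p0 ∧ ¬p4)   [idempotence]
= p4 ∧ ¬p0   [absorption]

p4 ∧ ¬p0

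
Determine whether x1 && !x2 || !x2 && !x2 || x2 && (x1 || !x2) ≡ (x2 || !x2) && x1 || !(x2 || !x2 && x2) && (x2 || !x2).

Yes

E1: x1 && !x2 || !x2 && !x2 || x2 && (x1 || !x2)
    = !x2 && (x1 || !x2) || x2 && (x1 || !x2)   (distribution)
    = x1 || !x2   (distribution)
E2: (x2 || !x2) && x1 || !(x2 || !x2 && x2) && (x2 || !x2)
    = (x1 || !(x2 || !x2 && x2)) && (x2 || !x2)   (distribution)
    = x1 || !(x2 || !x2 && x2)   (complement / identity)
    = x1 || !x2   (complement / identity)
Both reduce to x1 || !x2, so they are equivalent.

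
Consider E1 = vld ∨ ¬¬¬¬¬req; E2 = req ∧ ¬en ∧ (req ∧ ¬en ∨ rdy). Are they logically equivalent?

No

E1: vld ∨ ¬¬¬¬¬req
    = vld ∨ ¬¬¬req   (double negation)
    = vld ∨ ¬req   (double negation)
E2: req ∧ ¬en ∧ (req ∧ ¬en ∨ rdy)
    = req ∧ ¬en   (absorption)
These differ: at en=1, rdy=0, req=0, vld=1, E1 = 1 but E2 = 0.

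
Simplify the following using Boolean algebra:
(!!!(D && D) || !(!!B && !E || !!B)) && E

(!!!(D && D) || !(!!B && !E || !!B)) && E
= (!!!(D && D) || !!!B) && E   — absorption
= (!!!D || !!!B) && E   — idempotence
= (!!!D || !B) && E   — double negation
= (!D || !B) && E   — double negation

(!D || !B) && E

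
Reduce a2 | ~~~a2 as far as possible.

a2 | ~~~a2
= a2 | ~a2   [double negation]
= 1   [complement]

1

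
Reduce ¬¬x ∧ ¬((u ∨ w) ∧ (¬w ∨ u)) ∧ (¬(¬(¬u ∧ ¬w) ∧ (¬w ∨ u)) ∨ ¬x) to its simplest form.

x ∧ ¬u

¬¬x ∧ ¬((u ∨ w) ∧ (¬w ∨ u)) ∧ (¬(¬(¬u ∧ ¬w) ∧ (¬w ∨ u)) ∨ ¬x)
= ¬¬x ∧ ¬((u ∨ w) ∧ (¬w ∨ u)) ∧ (¬((u ∨ w) ∧ (¬w ∨ u)) ∨ ¬x)   [De Morgan]
= ¬¬x ∧ ¬((u ∨ w) ∧ (¬w ∨ u))   [absorption]
= x ∧ ¬((u ∨ w) ∧ (¬w ∨ u))   [double negation]
= x ∧ ¬(u ∨ w ∧ ¬w)   [distribution]
= x ∧ ¬u   [complement / identity]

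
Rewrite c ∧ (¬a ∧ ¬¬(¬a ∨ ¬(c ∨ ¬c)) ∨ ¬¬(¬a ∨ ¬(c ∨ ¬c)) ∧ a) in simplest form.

c ∧ ¬a

c ∧ (¬a ∧ ¬¬(¬a ∨ ¬(c ∨ ¬c)) ∨ ¬¬(¬a ∨ ¬(c ∨ ¬c)) ∧ a)
= c ∧ ¬¬(¬a ∨ ¬(c ∨ ¬c))   (distribution)
= c ∧ ¬(a ∧ (c ∨ ¬c))   (De Morgan)
= c ∧ ¬a   (complement / identity)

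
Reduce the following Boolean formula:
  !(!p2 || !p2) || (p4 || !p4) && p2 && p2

p2

!(!p2 || !p2) || (p4 || !p4) && p2 && p2
= !(!p2 || !p2) || p2 && p2   (complement / identity)
= p2 && p2 || p2 && p2   (De Morgan)
= p2 && p2   (idempotence)
= p2   (idempotence)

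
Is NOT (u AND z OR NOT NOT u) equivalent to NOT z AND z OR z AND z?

No

E1: NOT (u AND z OR NOT NOT u)
    = NOT (u AND z OR u)   — double negation
    = NOT u   — absorption
E2: NOT z AND z OR z AND z
    = z   — distribution
These differ: at u=0, z=0, E1 = 1 but E2 = 0.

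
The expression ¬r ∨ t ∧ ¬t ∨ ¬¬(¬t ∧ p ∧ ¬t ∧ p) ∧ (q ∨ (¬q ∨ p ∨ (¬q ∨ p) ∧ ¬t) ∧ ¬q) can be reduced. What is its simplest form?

¬r ∨ t ∧ ¬t ∨ ¬¬(¬t ∧ p ∧ ¬t ∧ p) ∧ (q ∨ (¬q ∨ p ∨ (¬q ∨ p) ∧ ¬t) ∧ ¬q)
= ¬r ∨ ¬¬(¬t ∧ p ∧ ¬t ∧ p) ∧ (q ∨ (¬q ∨ p ∨ (¬q ∨ p) ∧ ¬t) ∧ ¬q)
= ¬r ∨ ¬t ∧ p ∧ ¬t ∧ p ∧ (q ∨ (¬q ∨ p ∨ (¬q ∨ p) ∧ ¬t) ∧ ¬q)
= ¬r ∨ ¬t ∧ p ∧ (q ∨ (¬q ∨ p ∨ (¬q ∨ p) ∧ ¬t) ∧ ¬q)
= ¬r ∨ ¬t ∧ p ∧ (q ∨ (¬q ∨ p) ∧ ¬q)
= ¬r ∨ ¬t ∧ p ∧ (q ∨ ¬q)
= ¬r ∨ ¬t ∧ p

¬r ∨ ¬t ∧ p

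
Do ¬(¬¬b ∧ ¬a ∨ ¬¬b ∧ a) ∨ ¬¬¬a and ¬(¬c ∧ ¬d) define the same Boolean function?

E1: ¬(¬¬b ∧ ¬a ∨ ¬¬b ∧ a) ∨ ¬¬¬a
    = ¬¬¬b ∨ ¬¬¬a   [distribution]
    = ¬¬¬b ∨ ¬a   [double negation]
    = ¬b ∨ ¬a   [double negation]
E2: ¬(¬c ∧ ¬d)
    = c ∨ d   [De Morgan]
These differ: at a=1, b=1, c=1, d=0, E1 = 0 but E2 = 1.

No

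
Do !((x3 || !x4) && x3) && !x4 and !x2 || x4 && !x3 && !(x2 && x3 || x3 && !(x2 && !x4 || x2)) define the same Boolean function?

E1: !((x3 || !x4) && x3) && !x4
    = !x3 && !x4   — absorption
E2: !x2 || x4 && !x3 && !(x2 && x3 || x3 && !(x2 && !x4 || x2))
    = !x2 || x4 && !x3 && !(x2 && x3 || x3 && !x2)   — absorption
    = !x2 || x4 && !x3 && !x3   — distribution
    = !x2 || x4 && !x3   — idempotence
These differ: at x2=0, x3=0, x4=1, E1 = 0 but E2 = 1.

No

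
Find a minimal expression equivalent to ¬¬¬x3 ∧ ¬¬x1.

¬¬¬x3 ∧ ¬¬x1
= ¬¬¬x3 ∧ x1   — double negation
= ¬x3 ∧ x1   — double negation

¬x3 ∧ x1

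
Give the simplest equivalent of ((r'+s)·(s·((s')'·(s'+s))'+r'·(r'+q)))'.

r

((r'+s)·(s·((s')'·(s'+s))'+r'·(r'+q)))'
= ((r'+s)·(s·((s')')'+r'·(r'+q)))'
= ((r'+s)·(s·s'+r'·(r'+q)))'
= ((r'+s)·r'·(r'+q))'
= ((r'+s)·r')'
= (r')'
= r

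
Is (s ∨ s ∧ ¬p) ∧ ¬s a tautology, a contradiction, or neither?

(s ∨ s ∧ ¬p) ∧ ¬s
= s ∧ ¬s   — absorption
= False   — complement

contradiction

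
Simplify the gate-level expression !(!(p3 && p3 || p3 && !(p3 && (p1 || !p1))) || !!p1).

!(!(p3 && p3 || p3 && !(p3 && (p1 || !p1))) || !!p1)
= (p3 && p3 || p3 && !(p3 && (p1 || !p1))) && !p1   (De Morgan)
= (p3 && p3 || p3 && !p3) && !p1   (complement / identity)
= p3 && !p1   (distribution)

p3 && !p1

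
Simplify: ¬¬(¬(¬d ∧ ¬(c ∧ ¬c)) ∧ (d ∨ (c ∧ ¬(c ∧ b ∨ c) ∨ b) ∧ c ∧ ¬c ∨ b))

¬¬(¬(¬d ∧ ¬(c ∧ ¬c)) ∧ (d ∨ (c ∧ ¬(c ∧ b ∨ c) ∨ b) ∧ c ∧ ¬c ∨ b))
= ¬¬(¬(¬d ∧ ¬(c ∧ ¬c)) ∧ (d ∨ (c ∧ ¬c ∨ b) ∧ c ∧ ¬c ∨ b))   — absorption
= ¬¬((d ∨ c ∧ ¬c) ∧ (d ∨ (c ∧ ¬c ∨ b) ∧ c ∧ ¬c ∨ b))   — De Morgan
= ¬¬((d ∨ c ∧ ¬c) ∧ (d ∨ c ∧ ¬c ∨ b))   — absorption
= (d ∨ c ∧ ¬c) ∧ (d ∨ c ∧ ¬c ∨ b)   — double negation
= d ∨ c ∧ ¬c   — absorption
= d   — complement / identity

d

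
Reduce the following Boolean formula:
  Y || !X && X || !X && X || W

Y || !X && X || !X && X || W
= Y || !X && X || W
= Y || W

Y || W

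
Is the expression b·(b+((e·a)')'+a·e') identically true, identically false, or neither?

neither

b·(b+((e·a)')'+a·e')
= b·(b+e·a+a·e')   [double negation]
= b·(b+a)   [distribution]
= b   [absorption]
This depends on b, so it is not a constant.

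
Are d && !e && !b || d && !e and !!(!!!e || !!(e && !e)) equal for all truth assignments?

No

E1: d && !e && !b || d && !e
    = d && !e   [absorption]
E2: !!(!!!e || !!(e && !e))
    = !(!!e && !(e && !e))   [De Morgan]
    = !e || e && !e   [De Morgan]
    = !e   [complement / identity]
These differ: at b=0, d=0, e=0, E1 = 0 but E2 = 1.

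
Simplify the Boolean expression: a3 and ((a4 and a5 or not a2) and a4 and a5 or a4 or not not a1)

a3 and (a4 or a1)

a3 and ((a4 and a5 or not a2) and a4 and a5 or a4 or not not a1)
= a3 and (a4 and a5 or a4 or not not a1)   (absorption)
= a3 and (a4 and a5 or a4 or a1)   (double negation)
= a3 and (a4 or a1)   (absorption)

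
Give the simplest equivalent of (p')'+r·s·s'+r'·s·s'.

(p')'+r·s·s'+r'·s·s'
= (p')'+s·s'   — distribution
= (p')'   — complement / identity
= p   — double negation

p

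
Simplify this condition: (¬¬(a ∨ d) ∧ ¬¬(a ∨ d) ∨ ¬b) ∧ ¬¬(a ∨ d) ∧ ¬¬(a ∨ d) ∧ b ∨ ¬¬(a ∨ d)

(¬¬(a ∨ d) ∧ ¬¬(a ∨ d) ∨ ¬b) ∧ ¬¬(a ∨ d) ∧ ¬¬(a ∨ d) ∧ b ∨ ¬¬(a ∨ d)
= ¬¬(a ∨ d) ∧ ¬¬(a ∨ d) ∧ b ∨ ¬¬(a ∨ d)   [absorption]
= ¬¬(a ∨ d) ∧ b ∨ ¬¬(a ∨ d)   [idempotence]
= ¬¬(a ∨ d)   [absorption]
= a ∨ d   [double negation]

a ∨ d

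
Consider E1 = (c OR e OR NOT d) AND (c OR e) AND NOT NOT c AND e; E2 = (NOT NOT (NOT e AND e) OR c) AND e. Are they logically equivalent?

E1: (c OR e OR NOT d) AND (c OR e) AND NOT NOT c AND e
    = (c OR e OR NOT d) AND (c OR e) AND c AND e   [double negation]
    = (c OR e) AND c AND e   [absorption]
    = c AND e   [absorption]
E2: (NOT NOT (NOT e AND e) OR c) AND e
    = (NOT e AND e OR c) AND e   [double negation]
    = c AND e   [complement / identity]
Both reduce to c AND e, so they are equivalent.

Yes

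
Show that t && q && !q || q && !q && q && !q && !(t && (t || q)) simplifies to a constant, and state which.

false

t && q && !q || q && !q && q && !q && !(t && (t || q))
= t && q && !q || q && !q && !(t && (t || q))
= t && q && !q || q && !q && !t
= q && !q
= false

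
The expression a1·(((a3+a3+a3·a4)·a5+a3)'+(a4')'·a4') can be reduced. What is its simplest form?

a1·a3'

a1·(((a3+a3+a3·a4)·a5+a3)'+(a4')'·a4')
= a1·(((a3+a3·a4)·a5+a3)'+(a4')'·a4')   [idempotence]
= a1·(((a3+a3·a4)·a5+a3)'+a4·a4')   [double negation]
= a1·((a3+a3·a4)·a5+a3)'   [complement / identity]
= a1·(a3·a5+a3)'   [absorption]
= a1·a3'   [absorption]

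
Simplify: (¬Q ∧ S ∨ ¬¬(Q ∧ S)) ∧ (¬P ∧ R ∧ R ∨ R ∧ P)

(¬Q ∧ S ∨ ¬¬(Q ∧ S)) ∧ (¬P ∧ R ∧ R ∨ R ∧ P)
= (¬Q ∧ S ∨ Q ∧ S) ∧ (¬P ∧ R ∧ R ∨ R ∧ P)   [double negation]
= (¬Q ∧ S ∨ Q ∧ S) ∧ (¬P ∧ R ∨ R ∧ P)   [idempotence]
= (¬Q ∧ S ∨ Q ∧ S) ∧ R   [distribution]
= S ∧ R   [distribution]

S ∧ R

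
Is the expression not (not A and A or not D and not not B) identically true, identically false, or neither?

not (not A and A or not D and not not B)
= not (not D and not not B)   — complement / identity
= D or not B   — De Morgan
This depends on B, D, so it is not a constant.

neither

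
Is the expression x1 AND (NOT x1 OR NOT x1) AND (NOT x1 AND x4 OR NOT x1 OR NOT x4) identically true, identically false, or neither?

identically false

x1 AND (NOT x1 OR NOT x1) AND (NOT x1 AND x4 OR NOT x1 OR NOT x4)
= x1 AND (NOT x1 OR NOT x1) AND (NOT x1 OR NOT x4)   — absorption
= x1 AND (NOT x1 OR NOT x1 AND NOT x4)   — distribution
= x1 AND NOT x1   — absorption
= FALSE   — complement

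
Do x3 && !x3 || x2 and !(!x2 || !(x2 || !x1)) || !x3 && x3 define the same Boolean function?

E1: x3 && !x3 || x2
    = x2
E2: !(!x2 || !(x2 || !x1)) || !x3 && x3
    = !(!x2 || !(x2 || !x1))
    = x2 && (x2 || !x1)
    = x2
Both reduce to x2, so they are equivalent.

Yes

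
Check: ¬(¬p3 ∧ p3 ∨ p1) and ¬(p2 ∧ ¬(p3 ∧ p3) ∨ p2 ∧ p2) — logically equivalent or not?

E1: ¬(¬p3 ∧ p3 ∨ p1)
    = ¬p1
E2: ¬(p2 ∧ ¬(p3 ∧ p3) ∨ p2 ∧ p2)
    = ¬(p2 ∧ ¬p3 ∨ p2 ∧ p2)
    = ¬(p2 ∧ ¬p3 ∨ p2)
    = ¬p2
These differ: at p1=1, p2=0, p3=1, E1 = 0 but E2 = 1.

No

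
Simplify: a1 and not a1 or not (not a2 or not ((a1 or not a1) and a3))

a2 and a3

a1 and not a1 or not (not a2 or not ((a1 or not a1) and a3))
= not (not a2 or not ((a1 or not a1) and a3))   (complement / identity)
= not (not a2 or not a3)   (complement / identity)
= a2 and a3   (De Morgan)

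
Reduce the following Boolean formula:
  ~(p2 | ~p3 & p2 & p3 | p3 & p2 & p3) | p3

~p2 | p3

~(p2 | ~p3 & p2 & p3 | p3 & p2 & p3) | p3
= ~(p2 | (~p3 & p2 | p2 & p3) & p3) | p3
= ~(p2 | p2 & p3) | p3
= ~p2 | p3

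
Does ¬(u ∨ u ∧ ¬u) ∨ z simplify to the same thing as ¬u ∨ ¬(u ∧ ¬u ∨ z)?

No

E1: ¬(u ∨ u ∧ ¬u) ∨ z
    = ¬u ∨ z   (complement / identity)
E2: ¬u ∨ ¬(u ∧ ¬u ∨ z)
    = ¬u ∨ ¬z   (complement / identity)
These differ: at u=1, z=1, E1 = 1 but E2 = 0.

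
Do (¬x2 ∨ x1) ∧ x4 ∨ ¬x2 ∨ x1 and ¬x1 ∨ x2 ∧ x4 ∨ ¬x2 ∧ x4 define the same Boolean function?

No

E1: (¬x2 ∨ x1) ∧ x4 ∨ ¬x2 ∨ x1
    = ¬x2 ∨ x1
E2: ¬x1 ∨ x2 ∧ x4 ∨ ¬x2 ∧ x4
    = ¬x1 ∨ x4
These differ: at x1=0, x2=1, x4=0, E1 = 0 but E2 = 1.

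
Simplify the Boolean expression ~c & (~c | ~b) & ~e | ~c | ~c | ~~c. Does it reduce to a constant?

~c & (~c | ~b) & ~e | ~c | ~c | ~~c
= ~c & (~c | ~b) & ~e | ~c | ~~c   (idempotence)
= ~c & ~e | ~c | ~~c   (absorption)
= ~c | ~~c   (absorption)
= ~c | c   (double negation)
= 1   (complement)

1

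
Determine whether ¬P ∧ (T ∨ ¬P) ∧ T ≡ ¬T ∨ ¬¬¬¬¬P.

E1: ¬P ∧ (T ∨ ¬P) ∧ T
    = ¬P ∧ T   [absorption]
E2: ¬T ∨ ¬¬¬¬¬P
    = ¬T ∨ ¬¬¬P   [double negation]
    = ¬T ∨ ¬P   [double negation]
These differ: at P=0, T=0, E1 = 0 but E2 = 1.

No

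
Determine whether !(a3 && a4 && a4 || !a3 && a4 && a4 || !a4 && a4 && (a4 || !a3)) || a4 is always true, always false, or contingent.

always true

!(a3 && a4 && a4 || !a3 && a4 && a4 || !a4 && a4 && (a4 || !a3)) || a4
= !(a4 && a4 || !a4 && a4 && (a4 || !a3)) || a4   (distribution)
= !(a4 && a4 || !a4 && a4) || a4   (absorption)
= !a4 || a4   (distribution)
= true   (complement)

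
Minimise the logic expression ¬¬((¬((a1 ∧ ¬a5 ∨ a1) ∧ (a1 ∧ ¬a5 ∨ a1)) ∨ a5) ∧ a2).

(¬a1 ∨ a5) ∧ a2

¬¬((¬((a1 ∧ ¬a5 ∨ a1) ∧ (a1 ∧ ¬a5 ∨ a1)) ∨ a5) ∧ a2)
= ¬¬((¬(a1 ∧ ¬a5 ∨ a1) ∨ a5) ∧ a2)   — idempotence
= ¬¬((¬a1 ∨ a5) ∧ a2)   — absorption
= (¬a1 ∨ a5) ∧ a2   — double negation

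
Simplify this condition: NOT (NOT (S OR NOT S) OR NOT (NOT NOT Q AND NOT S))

Q AND NOT S

NOT (NOT (S OR NOT S) OR NOT (NOT NOT Q AND NOT S))
= (S OR NOT S) AND NOT NOT Q AND NOT S   [De Morgan]
= (S OR NOT S) AND Q AND NOT S   [double negation]
= Q AND NOT S   [complement / identity]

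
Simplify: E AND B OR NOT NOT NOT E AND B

B

E AND B OR NOT NOT NOT E AND B
= E AND B OR NOT E AND B   (double negation)
= B   (distribution)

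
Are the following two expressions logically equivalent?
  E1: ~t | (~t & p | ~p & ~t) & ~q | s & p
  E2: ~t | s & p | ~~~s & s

E1: ~t | (~t & p | ~p & ~t) & ~q | s & p
    = ~t | ~t & ~q | s & p
    = ~t | s & p
E2: ~t | s & p | ~~~s & s
    = ~t | s & p | ~s & s
    = ~t | s & p
Both reduce to ~t | s & p, so they are equivalent.

Yes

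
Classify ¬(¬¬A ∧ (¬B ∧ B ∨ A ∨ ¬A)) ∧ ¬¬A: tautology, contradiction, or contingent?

¬(¬¬A ∧ (¬B ∧ B ∨ A ∨ ¬A)) ∧ ¬¬A
= ¬(¬¬A ∧ (A ∨ ¬A)) ∧ ¬¬A   — complement / identity
= ¬(A ∧ (A ∨ ¬A)) ∧ ¬¬A   — double negation
= ¬A ∧ ¬¬A   — complement / identity
= ¬A ∧ A   — double negation
= False   — complement

contradiction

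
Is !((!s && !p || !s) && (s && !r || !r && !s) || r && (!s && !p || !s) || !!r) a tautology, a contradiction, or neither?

!((!s && !p || !s) && (s && !r || !r && !s) || r && (!s && !p || !s) || !!r)
= !((!s && !p || !s) && !r || r && (!s && !p || !s) || !!r)   — distribution
= !(!s && !p || !s || !!r)   — distribution
= !(!s || !!r)   — absorption
= s && !r   — De Morgan
This depends on r, s, so it is not a constant.

neither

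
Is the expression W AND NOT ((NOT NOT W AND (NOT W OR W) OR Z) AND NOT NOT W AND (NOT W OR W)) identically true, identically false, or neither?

identically false

W AND NOT ((NOT NOT W AND (NOT W OR W) OR Z) AND NOT NOT W AND (NOT W OR W))
= W AND NOT (NOT NOT W AND (NOT W OR W))   — absorption
= W AND NOT NOT NOT W   — complement / identity
= W AND NOT W   — double negation
= FALSE   — complement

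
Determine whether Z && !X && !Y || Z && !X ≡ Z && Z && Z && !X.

Yes

E1: Z && !X && !Y || Z && !X
    = Z && !X   — absorption
E2: Z && Z && Z && !X
    = Z && Z && !X   — idempotence
    = Z && !X   — idempotence
Both reduce to Z && !X, so they are equivalent.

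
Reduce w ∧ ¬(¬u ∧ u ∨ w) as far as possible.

w ∧ ¬(¬u ∧ u ∨ w)
= w ∧ ¬w   [complement / identity]
= False   [complement]

False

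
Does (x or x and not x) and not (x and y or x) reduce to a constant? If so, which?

(x or x and not x) and not (x and y or x)
= x and not (x and y or x)   — complement / identity
= x and not x   — absorption
= False   — complement

yes, False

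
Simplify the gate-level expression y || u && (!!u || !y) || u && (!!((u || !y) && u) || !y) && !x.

y || u && (!!u || !y) || u && (!!((u || !y) && u) || !y) && !x
= y || u && (!!u || !y) || u && (!!u || !y) && !x
= y || u && (!!u || !y)
= y || u && (u || !y)
= y || u

y || u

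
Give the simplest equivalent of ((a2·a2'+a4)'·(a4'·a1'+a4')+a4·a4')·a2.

((a2·a2'+a4)'·(a4'·a1'+a4')+a4·a4')·a2
= (a4'·(a4'·a1'+a4')+a4·a4')·a2   — complement / identity
= (a4'·a4'+a4·a4')·a2   — absorption
= a4'·a2   — distribution

a4'·a2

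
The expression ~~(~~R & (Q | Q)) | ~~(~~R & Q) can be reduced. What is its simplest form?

R & Q

~~(~~R & (Q | Q)) | ~~(~~R & Q)
= ~~(~~R & Q) | ~~(~~R & Q)   — idempotence
= ~~(~~R & Q)   — idempotence
= ~~R & Q   — double negation
= R & Q   — double negation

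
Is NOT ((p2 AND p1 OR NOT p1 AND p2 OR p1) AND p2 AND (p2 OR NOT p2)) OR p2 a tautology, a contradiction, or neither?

NOT ((p2 AND p1 OR NOT p1 AND p2 OR p1) AND p2 AND (p2 OR NOT p2)) OR p2
= NOT ((p2 OR p1) AND p2 AND (p2 OR NOT p2)) OR p2   [distribution]
= NOT ((p2 OR p1) AND p2) OR p2   [complement / identity]
= NOT p2 OR p2   [absorption]
= TRUE   [complement]

tautology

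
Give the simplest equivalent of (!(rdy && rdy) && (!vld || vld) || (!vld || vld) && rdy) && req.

req

(!(rdy && rdy) && (!vld || vld) || (!vld || vld) && rdy) && req
= (!rdy && (!vld || vld) || (!vld || vld) && rdy) && req
= (!vld || vld) && req
= req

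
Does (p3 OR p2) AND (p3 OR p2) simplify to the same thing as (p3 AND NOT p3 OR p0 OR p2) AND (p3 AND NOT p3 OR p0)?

No

E1: (p3 OR p2) AND (p3 OR p2)
    = p3 OR p2
E2: (p3 AND NOT p3 OR p0 OR p2) AND (p3 AND NOT p3 OR p0)
    = p3 AND NOT p3 OR p0
    = p0
These differ: at p0=0, p2=1, p3=0, E1 = 1 but E2 = 0.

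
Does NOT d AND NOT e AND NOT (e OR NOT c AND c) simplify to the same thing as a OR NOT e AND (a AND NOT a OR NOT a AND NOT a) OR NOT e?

E1: NOT d AND NOT e AND NOT (e OR NOT c AND c)
    = NOT d AND NOT e AND NOT e   — complement / identity
    = NOT d AND NOT e   — idempotence
E2: a OR NOT e AND (a AND NOT a OR NOT a AND NOT a) OR NOT e
    = a OR NOT e AND NOT a OR NOT e   — distribution
    = a OR NOT e   — absorption
These differ: at a=1, c=0, d=1, e=1, E1 = 0 but E2 = 1.

No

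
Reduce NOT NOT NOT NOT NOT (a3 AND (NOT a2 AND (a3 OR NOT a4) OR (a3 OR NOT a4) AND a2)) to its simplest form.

NOT NOT NOT NOT NOT (a3 AND (NOT a2 AND (a3 OR NOT a4) OR (a3 OR NOT a4) AND a2))
= NOT NOT NOT NOT NOT (a3 AND (a3 OR NOT a4))   [distribution]
= NOT NOT NOT NOT NOT a3   [absorption]
= NOT NOT NOT a3   [double negation]
= NOT a3   [double negation]

NOT a3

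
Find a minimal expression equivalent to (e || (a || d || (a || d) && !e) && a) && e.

(e || (a || d || (a || d) && !e) && a) && e
= (e || (a || d) && a) && e
= (e || a) && e
= e

e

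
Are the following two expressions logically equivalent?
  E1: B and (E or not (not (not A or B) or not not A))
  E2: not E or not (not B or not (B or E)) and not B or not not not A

E1: B and (E or not (not (not A or B) or not not A))
    = B and (E or (not A or B) and not A)   [De Morgan]
    = B and (E or not A)   [absorption]
E2: not E or not (not B or not (B or E)) and not B or not not not A
    = not E or B and (B or E) and not B or not not not A   [De Morgan]
    = not E or B and not B or not not not A   [absorption]
    = not E or not not not A   [complement / identity]
    = not E or not A   [double negation]
These differ: at A=0, B=0, E=0, E1 = 0 but E2 = 1.

No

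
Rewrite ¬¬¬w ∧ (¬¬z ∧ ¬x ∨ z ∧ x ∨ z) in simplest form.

¬¬¬w ∧ (¬¬z ∧ ¬x ∨ z ∧ x ∨ z)
= ¬w ∧ (¬¬z ∧ ¬x ∨ z ∧ x ∨ z)
= ¬w ∧ (¬¬z ∧ ¬x ∨ z)
= ¬w ∧ (z ∧ ¬x ∨ z)
= ¬w ∧ z

¬w ∧ z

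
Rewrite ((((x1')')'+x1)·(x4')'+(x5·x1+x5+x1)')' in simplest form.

x4'·(x5+x1)

((((x1')')'+x1)·(x4')'+(x5·x1+x5+x1)')'
= ((x1'+x1)·(x4')'+(x5·x1+x5+x1)')'   — double negation
= ((x4')'+(x5·x1+x5+x1)')'   — complement / identity
= x4'·(x5·x1+x5+x1)   — De Morgan
= x4'·(x5+x1)   — absorption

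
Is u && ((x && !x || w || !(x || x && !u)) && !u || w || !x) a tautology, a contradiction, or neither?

neither

u && ((x && !x || w || !(x || x && !u)) && !u || w || !x)
= u && ((w || !(x || x && !u)) && !u || w || !x)   [complement / identity]
= u && ((w || !x) && !u || w || !x)   [absorption]
= u && (w || !x)   [absorption]
This depends on u, w, x, so it is not a constant.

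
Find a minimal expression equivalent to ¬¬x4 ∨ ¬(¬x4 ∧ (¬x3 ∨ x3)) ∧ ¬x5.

¬¬x4 ∨ ¬(¬x4 ∧ (¬x3 ∨ x3)) ∧ ¬x5
= ¬¬x4 ∨ ¬¬x4 ∧ ¬x5   [complement / identity]
= ¬¬x4   [absorption]
= x4   [double negation]

x4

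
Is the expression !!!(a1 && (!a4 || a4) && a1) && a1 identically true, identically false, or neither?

!!!(a1 && (!a4 || a4) && a1) && a1
= !!!(a1 && a1) && a1   (complement / identity)
= !(a1 && a1) && a1   (double negation)
= !a1 && a1   (idempotence)
= false   (complement)

identically false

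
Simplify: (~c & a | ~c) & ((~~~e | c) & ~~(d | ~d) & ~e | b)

~c & (~e | b)

(~c & a | ~c) & ((~~~e | c) & ~~(d | ~d) & ~e | b)
= (~c & a | ~c) & ((~e | c) & ~~(d | ~d) & ~e | b)   [double negation]
= (~c & a | ~c) & ((~e | c) & (d | ~d) & ~e | b)   [double negation]
= (~c & a | ~c) & ((~e | c) & ~e | b)   [complement / identity]
= ~c & ((~e | c) & ~e | b)   [absorption]
= ~c & (~e | b)   [absorption]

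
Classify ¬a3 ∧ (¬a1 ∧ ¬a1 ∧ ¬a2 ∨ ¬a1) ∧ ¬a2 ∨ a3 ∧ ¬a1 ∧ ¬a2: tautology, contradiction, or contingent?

¬a3 ∧ (¬a1 ∧ ¬a1 ∧ ¬a2 ∨ ¬a1) ∧ ¬a2 ∨ a3 ∧ ¬a1 ∧ ¬a2
= ¬a3 ∧ (¬a1 ∧ ¬a2 ∨ ¬a1) ∧ ¬a2 ∨ a3 ∧ ¬a1 ∧ ¬a2
= ¬a3 ∧ ¬a1 ∧ ¬a2 ∨ a3 ∧ ¬a1 ∧ ¬a2
= ¬a1 ∧ ¬a2
This depends on a1, a2, so it is not a constant.

contingent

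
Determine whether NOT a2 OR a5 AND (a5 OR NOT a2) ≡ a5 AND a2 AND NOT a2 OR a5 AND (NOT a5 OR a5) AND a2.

No

E1: NOT a2 OR a5 AND (a5 OR NOT a2)
    = NOT a2 OR a5   [absorption]
E2: a5 AND a2 AND NOT a2 OR a5 AND (NOT a5 OR a5) AND a2
    = a5 AND a2 AND NOT a2 OR a5 AND a2   [complement / identity]
    = a5 AND a2   [absorption]
These differ: at a2=0, a5=0, E1 = 1 but E2 = 0.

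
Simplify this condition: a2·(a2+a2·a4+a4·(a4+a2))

a2·(a2+a2·a4+a4·(a4+a2))
= a2·(a2+a4·(a4+a2))
= a2·(a2+a4)
= a2

a2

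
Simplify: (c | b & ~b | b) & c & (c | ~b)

c

(c | b & ~b | b) & c & (c | ~b)
= (c | b) & c & (c | ~b)   (complement / identity)
= c & (c | ~b)   (absorption)
= c   (absorption)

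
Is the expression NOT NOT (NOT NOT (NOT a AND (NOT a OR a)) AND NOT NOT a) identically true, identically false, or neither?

identically false

NOT NOT (NOT NOT (NOT a AND (NOT a OR a)) AND NOT NOT a)
= NOT (NOT (NOT a AND (NOT a OR a)) OR NOT a)   — De Morgan
= NOT (NOT NOT a OR NOT a)   — complement / identity
= NOT a AND a   — De Morgan
= FALSE   — complement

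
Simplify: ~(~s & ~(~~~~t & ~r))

~(~s & ~(~~~~t & ~r))
= s | ~~~~t & ~r   (De Morgan)
= s | ~~t & ~r   (double negation)
= s | t & ~r   (double negation)

s | t & ~r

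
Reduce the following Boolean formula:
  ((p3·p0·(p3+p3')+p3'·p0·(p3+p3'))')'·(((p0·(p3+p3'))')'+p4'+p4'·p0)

((p3·p0·(p3+p3')+p3'·p0·(p3+p3'))')'·(((p0·(p3+p3'))')'+p4'+p4'·p0)
= ((p3·p0·(p3+p3')+p3'·p0·(p3+p3'))')'·(((p0·(p3+p3'))')'+p4')   — absorption
= ((p0·(p3+p3'))')'·(((p0·(p3+p3'))')'+p4')   — distribution
= ((p0·(p3+p3'))')'   — absorption
= (p0')'   — complement / identity
= p0   — double negation

p0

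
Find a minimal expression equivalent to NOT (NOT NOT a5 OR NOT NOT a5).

NOT (NOT NOT a5 OR NOT NOT a5)
= NOT a5 AND NOT a5   (De Morgan)
= NOT a5   (idempotence)

NOT a5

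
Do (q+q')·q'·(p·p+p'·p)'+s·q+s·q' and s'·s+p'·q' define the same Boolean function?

No

E1: (q+q')·q'·(p·p+p'·p)'+s·q+s·q'
    = q'·(p·p+p'·p)'+s·q+s·q'   [complement / identity]
    = q'·(p·p+p'·p)'+s   [distribution]
    = q'·p'+s   [distribution]
E2: s'·s+p'·q'
    = p'·q'   [complement / identity]
These differ: at p=0, q=1, s=1, E1 = 1 but E2 = 0.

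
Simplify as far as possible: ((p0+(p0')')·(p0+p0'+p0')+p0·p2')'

p0'

((p0+(p0')')·(p0+p0'+p0')+p0·p2')'
= ((p0+p0)·(p0+p0'+p0')+p0·p2')'   — double negation
= (p0·(p0'+p0')+p0+p0·p2')'   — distribution
= (p0·p0'+p0+p0·p2')'   — idempotence
= (p0+p0·p2')'   — complement / identity
= p0'   — absorption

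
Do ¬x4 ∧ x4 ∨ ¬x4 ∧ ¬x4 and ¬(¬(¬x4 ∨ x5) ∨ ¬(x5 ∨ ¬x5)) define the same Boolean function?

No

E1: ¬x4 ∧ x4 ∨ ¬x4 ∧ ¬x4
    = ¬x4   [distribution]
E2: ¬(¬(¬x4 ∨ x5) ∨ ¬(x5 ∨ ¬x5))
    = (¬x4 ∨ x5) ∧ (x5 ∨ ¬x5)   [De Morgan]
    = ¬x4 ∨ x5   [complement / identity]
These differ: at x4=1, x5=1, E1 = 0 but E2 = 1.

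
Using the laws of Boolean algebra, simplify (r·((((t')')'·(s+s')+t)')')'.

(r·((((t')')'·(s+s')+t)')')'
= (r·(((t')')'·(s+s')+t))'   [double negation]
= (r·(((t')')'+t))'   [complement / identity]
= (r·(t'+t))'   [double negation]
= r'   [complement / identity]

r'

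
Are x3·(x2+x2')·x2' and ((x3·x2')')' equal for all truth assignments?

E1: x3·(x2+x2')·x2'
    = x3·x2'   (complement / identity)
E2: ((x3·x2')')'
    = x3·x2'   (double negation)
Both reduce to x3·x2', so they are equivalent.

Yes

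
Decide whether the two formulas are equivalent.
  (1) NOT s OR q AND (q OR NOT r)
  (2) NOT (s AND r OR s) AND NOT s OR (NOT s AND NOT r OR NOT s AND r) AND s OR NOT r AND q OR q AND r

E1: NOT s OR q AND (q OR NOT r)
    = NOT s OR q
E2: NOT (s AND r OR s) AND NOT s OR (NOT s AND NOT r OR NOT s AND r) AND s OR NOT r AND q OR q AND r
    = NOT (s AND r OR s) AND NOT s OR NOT s AND s OR NOT r AND q OR q AND r
    = NOT (s AND r OR s) AND NOT s OR NOT s AND s OR q
    = NOT s AND NOT s OR NOT s AND s OR q
    = NOT s OR q
Both reduce to NOT s OR q, so they are equivalent.

Yes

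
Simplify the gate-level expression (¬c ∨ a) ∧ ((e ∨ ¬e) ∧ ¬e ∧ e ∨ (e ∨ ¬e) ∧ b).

(¬c ∨ a) ∧ ((e ∨ ¬e) ∧ ¬e ∧ e ∨ (e ∨ ¬e) ∧ b)
= (¬c ∨ a) ∧ (e ∨ ¬e) ∧ (¬e ∧ e ∨ b)   — distribution
= (¬c ∨ a) ∧ (e ∨ ¬e) ∧ b   — complement / identity
= (¬c ∨ a) ∧ b   — complement / identity

(¬c ∨ a) ∧ b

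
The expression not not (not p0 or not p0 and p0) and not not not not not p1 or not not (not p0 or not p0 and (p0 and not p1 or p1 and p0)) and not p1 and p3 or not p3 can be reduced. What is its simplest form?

not not (not p0 or not p0 and p0) and not not not not not p1 or not not (not p0 or not p0 and (p0 and not p1 or p1 and p0)) and not p1 and p3 or not p3
= not not (not p0 or not p0 and p0) and not not not p1 or not not (not p0 or not p0 and (p0 and not p1 or p1 and p0)) and not p1 and p3 or not p3   — double negation
= not not (not p0 or not p0 and p0) and not p1 or not not (not p0 or not p0 and (p0 and not p1 or p1 and p0)) and not p1 and p3 or not p3   — double negation
= not not (not p0 or not p0 and p0) and not p1 or not not (not p0 or not p0 and p0) and not p1 and p3 or not p3   — distribution
= not not (not p0 or not p0 and p0) and not p1 or not p3   — absorption
= not not not p0 and not p1 or not p3   — complement / identity
= not p0 and not p1 or not p3   — double negation

not p0 and not p1 or not p3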